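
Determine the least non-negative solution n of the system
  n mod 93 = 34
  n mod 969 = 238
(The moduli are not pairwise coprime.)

Combine the congruences pairwise.
gcd(93, 969) = 3 and 3 | (238 − 34), so the pair is consistent; merging gives n ≡ 20587 (mod 30039), where 30039 = lcm(93, 969).
The solution is unique modulo lcm(93, 969) = 30039.

20587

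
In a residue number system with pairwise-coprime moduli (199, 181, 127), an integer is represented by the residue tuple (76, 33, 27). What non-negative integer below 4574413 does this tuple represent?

The moduli are pairwise coprime; N = 199·181·127 = 4574413.
N/199 = 22987; 22987 ≡ 102 (mod 199); 102·80 ≡ 1, so inverse 80.
N/181 = 25273; 25273 ≡ 114 (mod 181); 114·27 ≡ 1, so inverse 27.
N/127 = 36019; 36019 ≡ 78 (mod 127); 78·57 ≡ 1, so inverse 57.
x ≡ 76·22987·80 + 33·25273·27 + 27·36019·57 = 217712444.
217712444 mod 4574413 = 2715033.

2715033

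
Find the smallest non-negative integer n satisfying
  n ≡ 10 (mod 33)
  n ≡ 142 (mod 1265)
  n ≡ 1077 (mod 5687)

Combine the congruences pairwise.
gcd(33, 1265) = 11 and 11 | (142 − 10), so the pair is consistent; merging gives n ≡ 142 (mod 3795), where 3795 = lcm(33, 1265).
gcd(3795, 5687) = 11 and 11 | (1077 − 142), so the pair is consistent; merging gives n ≡ 967867 (mod 1962015), where 1962015 = lcm(3795, 5687).
The solution is unique modulo lcm(33, 1265, 5687) = 1962015.

967867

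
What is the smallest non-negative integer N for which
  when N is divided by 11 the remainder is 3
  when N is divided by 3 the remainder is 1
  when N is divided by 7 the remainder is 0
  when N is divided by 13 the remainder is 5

1708

Combine the congruences pairwise.
From N ≡ 3 (mod 11) write N = 3 + 11t. Substituting into N ≡ 1 (mod 3) gives 11t ≡ 1 (mod 3), and since 2⁻¹ ≡ 2 (mod 3), t ≡ 2. Hence N ≡ 3 + 11·2 = 25 (mod 33).
From N ≡ 25 (mod 33) write N = 25 + 33t. Substituting into N ≡ 0 (mod 7) gives 33t ≡ 3 (mod 7), and since 5⁻¹ ≡ 3 (mod 7), t ≡ 2. Hence N ≡ 25 + 33·2 = 91 (mod 231).
From N ≡ 91 (mod 231) write N = 91 + 231t. Substituting into N ≡ 5 (mod 13) gives 231t ≡ 5 (mod 13), and since 10⁻¹ ≡ 4 (mod 13), t ≡ 7. Hence N ≡ 91 + 231·7 = 1708 (mod 3003).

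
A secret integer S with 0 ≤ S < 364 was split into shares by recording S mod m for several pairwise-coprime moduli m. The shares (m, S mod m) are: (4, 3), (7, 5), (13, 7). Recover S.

The moduli are pairwise coprime; N = 4·7·13 = 364.
N/4 = 91; 91 ≡ 3 (mod 4); 3·3 ≡ 1, so inverse 3.
N/7 = 52; 52 ≡ 3 (mod 7); 3·5 ≡ 1, so inverse 5.
N/13 = 28; 28 ≡ 2 (mod 13); 2·7 ≡ 1, so inverse 7.
S ≡ 3·91·3 + 5·52·5 + 7·28·7 = 3491.
3491 mod 364 = 215.

215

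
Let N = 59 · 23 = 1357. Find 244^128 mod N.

Mod 59: 244 ≡ 8; by Fermat, exponent reduces to 128 mod 58 = 12; 8^12 ≡ 49 (mod 59).
Mod 23: 244 ≡ 14; by Fermat, exponent reduces to 128 mod 22 = 18; 14^18 ≡ 4 (mod 23).
Combine by CRT: x ≡ 49 (mod 59), x ≡ 4 (mod 23) ⇒ x ≡ 993 (mod 1357).

993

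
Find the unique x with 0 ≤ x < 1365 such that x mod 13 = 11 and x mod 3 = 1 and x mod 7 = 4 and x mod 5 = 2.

The moduli are pairwise coprime; N = 13·3·7·5 = 1365.
N/13 = 105; 105 ≡ 1 (mod 13), inverse 1.
N/3 = 455; 455 ≡ 2 (mod 3); 2·2 ≡ 1, so inverse 2.
N/7 = 195; 195 ≡ 6 (mod 7); 6·6 ≡ 1, so inverse 6.
N/5 = 273; 273 ≡ 3 (mod 5); 3·2 ≡ 1, so inverse 2.
x ≡ 11·105·1 + 1·455·2 + 4·195·6 + 2·273·2 = 7837.
7837 mod 1365 = 1012.

1012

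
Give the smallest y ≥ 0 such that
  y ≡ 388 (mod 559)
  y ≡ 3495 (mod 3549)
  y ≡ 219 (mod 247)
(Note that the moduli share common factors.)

2775264

Combine the congruences pairwise.
gcd(559, 3549) = 13 and 13 | (3495 − 388), so the pair is consistent; merging gives y ≡ 28338 (mod 152607), where 152607 = lcm(559, 3549).
gcd(152607, 247) = 13 and 13 | (219 − 28338), so the pair is consistent; merging gives y ≡ 2775264 (mod 2899533), where 2899533 = lcm(152607, 247).
The solution is unique modulo lcm(559, 3549, 247) = 2899533.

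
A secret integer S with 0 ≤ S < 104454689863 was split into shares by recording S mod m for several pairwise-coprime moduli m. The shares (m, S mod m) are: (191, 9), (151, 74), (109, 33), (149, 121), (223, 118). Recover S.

From S ≡ 9 (mod 191) write S = 9 + 191t. Substituting into S ≡ 74 (mod 151) gives 191t ≡ 65 (mod 151), and since 40⁻¹ ≡ 34 (mod 151), t ≡ 96. Hence S ≡ 9 + 191·96 = 18345 (mod 28841).
From S ≡ 18345 (mod 28841) write S = 18345 + 28841t. Substituting into S ≡ 33 (mod 109) gives 28841t ≡ 0 (mod 109), and since 65⁻¹ ≡ 52 (mod 109), t ≡ 0. Hence S ≡ 18345 + 28841·0 = 18345 (mod 3143669).
From S ≡ 18345 (mod 3143669) write S = 18345 + 3143669t. Substituting into S ≡ 121 (mod 149) gives 3143669t ≡ 103 (mod 149), and since 67⁻¹ ≡ 129 (mod 149), t ≡ 26. Hence S ≡ 18345 + 3143669·26 = 81753739 (mod 468406681).
From S ≡ 81753739 (mod 468406681) write S = 81753739 + 468406681t. Substituting into S ≡ 118 (mod 223) gives 468406681t ≡ 186 (mod 223), and since 87⁻¹ ≡ 182 (mod 223), t ≡ 179. Hence S ≡ 81753739 + 468406681·179 = 83926549638 (mod 104454689863).

83926549638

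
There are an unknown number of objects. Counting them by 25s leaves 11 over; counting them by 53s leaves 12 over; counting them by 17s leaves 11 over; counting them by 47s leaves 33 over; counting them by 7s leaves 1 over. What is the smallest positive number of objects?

The moduli are pairwise coprime; M = 25·53·17·47·7 = 7410725.
M/25 = 296429; 296429 ≡ 4 (mod 25); 4·19 ≡ 1, so inverse 19.
M/53 = 139825; 139825 ≡ 11 (mod 53); 11·29 ≡ 1, so inverse 29.
M/17 = 435925; 435925 ≡ 11 (mod 17); 11·14 ≡ 1, so inverse 14.
M/47 = 157675; 157675 ≡ 37 (mod 47); 37·14 ≡ 1, so inverse 14.
M/7 = 1058675; 1058675 ≡ 2 (mod 7); 2·4 ≡ 1, so inverse 4.
N ≡ 11·296429·19 + 12·139825·29 + 11·435925·14 + 33·157675·14 + 1·1058675·4 = 254825761.
254825761 mod 7410725 = 2861111.

2861111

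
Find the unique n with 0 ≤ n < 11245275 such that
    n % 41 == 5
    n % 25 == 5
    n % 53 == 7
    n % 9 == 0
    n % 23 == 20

5927580

From n ≡ 5 (mod 41) write n = 5 + 41t. Substituting into n ≡ 5 (mod 25) gives 41t ≡ 0 (mod 25), and since 16⁻¹ ≡ 11 (mod 25), t ≡ 0. Hence n ≡ 5 + 41·0 = 5 (mod 1025).
From n ≡ 5 (mod 1025) write n = 5 + 1025t. Substituting into n ≡ 7 (mod 53) gives 1025t ≡ 2 (mod 53), and since 18⁻¹ ≡ 3 (mod 53), t ≡ 6. Hence n ≡ 5 + 1025·6 = 6155 (mod 54325).
From n ≡ 6155 (mod 54325) write n = 6155 + 54325t. Substituting into n ≡ 0 (mod 9) gives 54325t ≡ 1 (mod 9), and since 1⁻¹ ≡ 1 (mod 9), t ≡ 1. Hence n ≡ 6155 + 54325·1 = 60480 (mod 488925).
From n ≡ 60480 (mod 488925) write n = 60480 + 488925t. Substituting into n ≡ 20 (mod 23) gives 488925t ≡ 7 (mod 23), and since 14⁻¹ ≡ 5 (mod 23), t ≡ 12. Hence n ≡ 60480 + 488925·12 = 5927580 (mod 11245275).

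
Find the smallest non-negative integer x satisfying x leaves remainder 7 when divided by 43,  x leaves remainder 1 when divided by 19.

609

From x ≡ 7 (mod 43) write x = 7 + 43t. Substituting into x ≡ 1 (mod 19) gives 43t ≡ 13 (mod 19), and since 5⁻¹ ≡ 4 (mod 19), t ≡ 14. Hence x ≡ 7 + 43·14 = 609 (mod 817).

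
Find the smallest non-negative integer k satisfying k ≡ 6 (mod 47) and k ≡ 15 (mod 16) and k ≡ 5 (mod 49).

33423

Combine the congruences pairwise.
From k ≡ 6 (mod 47) write k = 6 + 47t. Substituting into k ≡ 15 (mod 16) gives 47t ≡ 9 (mod 16), and since 15⁻¹ ≡ 15 (mod 16), t ≡ 7. Hence k ≡ 6 + 47·7 = 335 (mod 752).
From k ≡ 335 (mod 752) write k = 335 + 752t. Substituting into k ≡ 5 (mod 49) gives 752t ≡ 13 (mod 49), and since 17⁻¹ ≡ 26 (mod 49), t ≡ 44. Hence k ≡ 335 + 752·44 = 33423 (mod 36848).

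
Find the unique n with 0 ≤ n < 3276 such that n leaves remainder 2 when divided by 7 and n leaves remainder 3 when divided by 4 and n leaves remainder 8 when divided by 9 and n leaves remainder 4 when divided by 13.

The moduli are pairwise coprime; M = 7·4·9·13 = 3276.
M/7 = 468; 468 ≡ 6 (mod 7); 6·6 ≡ 1, so inverse 6.
M/4 = 819; 819 ≡ 3 (mod 4); 3·3 ≡ 1, so inverse 3.
M/9 = 364; 364 ≡ 4 (mod 9); 4·7 ≡ 1, so inverse 7.
M/13 = 252; 252 ≡ 5 (mod 13); 5·8 ≡ 1, so inverse 8.
n ≡ 2·468·6 + 3·819·3 + 8·364·7 + 4·252·8 = 41435.
41435 mod 3276 = 2123.

2123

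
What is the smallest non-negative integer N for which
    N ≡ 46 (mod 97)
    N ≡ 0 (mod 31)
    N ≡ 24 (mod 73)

6448

From N ≡ 46 (mod 97) write N = 46 + 97t. Substituting into N ≡ 0 (mod 31) gives 97t ≡ 16 (mod 31), and since 4⁻¹ ≡ 8 (mod 31), t ≡ 4. Hence N ≡ 46 + 97·4 = 434 (mod 3007).
From N ≡ 434 (mod 3007) write N = 434 + 3007t. Substituting into N ≡ 24 (mod 73) gives 3007t ≡ 28 (mod 73), and since 14⁻¹ ≡ 47 (mod 73), t ≡ 2. Hence N ≡ 434 + 3007·2 = 6448 (mod 219511).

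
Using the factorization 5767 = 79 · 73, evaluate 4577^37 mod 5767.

1482

Mod 79: 4577 ≡ 74; 74^37 ≡ 60 (mod 79).
Mod 73: 4577 ≡ 51; 51^37 ≡ 22 (mod 73).
Combine by CRT: x ≡ 60 (mod 79), x ≡ 22 (mod 73) ⇒ x ≡ 1482 (mod 5767).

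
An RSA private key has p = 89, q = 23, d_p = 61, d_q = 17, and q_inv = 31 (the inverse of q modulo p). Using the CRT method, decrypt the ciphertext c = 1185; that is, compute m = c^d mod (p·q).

1734

m₁ = c^(d_p) mod p: c ≡ 28 (mod 89), and 28^61 mod 89 = 43.
m₂ = c^(d_q) mod q: c ≡ 12 (mod 23), and 12^17 mod 23 = 9.
h = q_inv·(m₁ − m₂) mod p = 31·(43 − 9) mod 89 = 75.
m = m₂ + h·q = 9 + 75·23 = 1734.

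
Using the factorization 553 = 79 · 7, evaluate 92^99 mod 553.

Mod 79: 92 ≡ 13; by Fermat, exponent reduces to 99 mod 78 = 21; 13^21 ≡ 8 (mod 79).
Mod 7: 92 ≡ 1; by Fermat, exponent reduces to 99 mod 6 = 3; 1^3 ≡ 1 (mod 7).
Combine by CRT: x ≡ 8 (mod 79), x ≡ 1 (mod 7) ⇒ x ≡ 8 (mod 553).

8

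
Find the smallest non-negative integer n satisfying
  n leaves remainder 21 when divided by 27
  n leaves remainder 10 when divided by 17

129

Combine the congruences pairwise.
From n ≡ 21 (mod 27) write n = 21 + 27t. Substituting into n ≡ 10 (mod 17) gives 27t ≡ 6 (mod 17), and since 10⁻¹ ≡ 12 (mod 17), t ≡ 4. Hence n ≡ 21 + 27·4 = 129 (mod 459).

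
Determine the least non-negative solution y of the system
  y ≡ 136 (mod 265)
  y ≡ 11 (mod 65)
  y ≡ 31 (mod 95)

gcd(265, 65) = 5 and 5 | (11 − 136), so the pair is consistent; merging gives y ≡ 401 (mod 3445), where 3445 = lcm(265, 65).
gcd(3445, 95) = 5 and 5 | (31 − 401), so the pair is consistent; merging gives y ≡ 27961 (mod 65455), where 65455 = lcm(3445, 95).
The solution is unique modulo lcm(265, 65, 95) = 65455.

27961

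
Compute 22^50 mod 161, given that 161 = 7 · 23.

1

Mod 7: 22 ≡ 1; by Fermat, exponent reduces to 50 mod 6 = 2; 1^2 ≡ 1 (mod 7).
Mod 23: 22 ≡ 22; by Fermat, exponent reduces to 50 mod 22 = 6; 22^6 ≡ 1 (mod 23).
Combine by CRT: x ≡ 1 (mod 7), x ≡ 1 (mod 23) ⇒ x ≡ 1 (mod 161).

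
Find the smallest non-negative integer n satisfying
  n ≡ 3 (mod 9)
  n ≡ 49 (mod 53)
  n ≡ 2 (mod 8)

2010

The moduli are pairwise coprime; M = 9·53·8 = 3816.
M/9 = 424; 424 ≡ 1 (mod 9), inverse 1.
M/53 = 72; 72 ≡ 19 (mod 53); 19·14 ≡ 1, so inverse 14.
M/8 = 477; 477 ≡ 5 (mod 8); 5·5 ≡ 1, so inverse 5.
n ≡ 3·424·1 + 49·72·14 + 2·477·5 = 55434.
55434 mod 3816 = 2010.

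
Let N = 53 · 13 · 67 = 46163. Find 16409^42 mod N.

Mod 53: 16409 ≡ 32; 32^42 ≡ 4 (mod 53).
Mod 13: 16409 ≡ 3; by Fermat, exponent reduces to 42 mod 12 = 6; 3^6 ≡ 1 (mod 13).
Mod 67: 16409 ≡ 61; 61^42 ≡ 25 (mod 67).
Combine by CRT: x ≡ 4 (mod 53), x ≡ 1 (mod 13), x ≡ 25 (mod 67) ⇒ x ≡ 8802 (mod 46163).

8802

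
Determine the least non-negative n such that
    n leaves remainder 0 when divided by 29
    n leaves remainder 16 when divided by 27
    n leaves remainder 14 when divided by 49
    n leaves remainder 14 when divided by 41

1321936

Combine the congruences pairwise.
From n ≡ 0 (mod 29) write n = 0 + 29t. Substituting into n ≡ 16 (mod 27) gives 29t ≡ 16 (mod 27), and since 2⁻¹ ≡ 14 (mod 27), t ≡ 8. Hence n ≡ 0 + 29·8 = 232 (mod 783).
From n ≡ 232 (mod 783) write n = 232 + 783t. Substituting into n ≡ 14 (mod 49) gives 783t ≡ 27 (mod 49), and since 48⁻¹ ≡ 48 (mod 49), t ≡ 22. Hence n ≡ 232 + 783·22 = 17458 (mod 38367).
From n ≡ 17458 (mod 38367) write n = 17458 + 38367t. Substituting into n ≡ 14 (mod 41) gives 38367t ≡ 22 (mod 41), and since 32⁻¹ ≡ 9 (mod 41), t ≡ 34. Hence n ≡ 17458 + 38367·34 = 1321936 (mod 1573047).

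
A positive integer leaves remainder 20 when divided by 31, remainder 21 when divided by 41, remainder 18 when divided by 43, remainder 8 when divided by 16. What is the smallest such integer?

417032

From a ≡ 20 (mod 31) write a = 20 + 31t. Substituting into a ≡ 21 (mod 41) gives 31t ≡ 1 (mod 41), and since 31⁻¹ ≡ 4 (mod 41), t ≡ 4. Hence a ≡ 20 + 31·4 = 144 (mod 1271).
From a ≡ 144 (mod 1271) write a = 144 + 1271t. Substituting into a ≡ 18 (mod 43) gives 1271t ≡ 3 (mod 43), and since 24⁻¹ ≡ 9 (mod 43), t ≡ 27. Hence a ≡ 144 + 1271·27 = 34461 (mod 54653).
From a ≡ 34461 (mod 54653) write a = 34461 + 54653t. Substituting into a ≡ 8 (mod 16) gives 54653t ≡ 11 (mod 16), and since 13⁻¹ ≡ 5 (mod 16), t ≡ 7. Hence a ≡ 34461 + 54653·7 = 417032 (mod 874448).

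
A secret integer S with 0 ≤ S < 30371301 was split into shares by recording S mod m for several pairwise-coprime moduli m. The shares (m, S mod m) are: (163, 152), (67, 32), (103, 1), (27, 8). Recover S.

From S ≡ 152 (mod 163) write S = 152 + 163t. Substituting into S ≡ 32 (mod 67) gives 163t ≡ 14 (mod 67), and since 29⁻¹ ≡ 37 (mod 67), t ≡ 49. Hence S ≡ 152 + 163·49 = 8139 (mod 10921).
From S ≡ 8139 (mod 10921) write S = 8139 + 10921t. Substituting into S ≡ 1 (mod 103) gives 10921t ≡ 102 (mod 103), and since 3⁻¹ ≡ 69 (mod 103), t ≡ 34. Hence S ≡ 8139 + 10921·34 = 379453 (mod 1124863).
From S ≡ 379453 (mod 1124863) write S = 379453 + 1124863t. Substituting into S ≡ 8 (mod 27) gives 1124863t ≡ 13 (mod 27), and since 16⁻¹ ≡ 22 (mod 27), t ≡ 16. Hence S ≡ 379453 + 1124863·16 = 18377261 (mod 30371301).

18377261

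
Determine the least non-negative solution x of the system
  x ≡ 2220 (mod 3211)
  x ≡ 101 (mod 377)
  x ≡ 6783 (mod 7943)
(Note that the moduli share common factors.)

gcd(3211, 377) = 13 and 13 | (101 − 2220), so the pair is consistent; merging gives x ≡ 72862 (mod 93119), where 93119 = lcm(3211, 377).
gcd(93119, 7943) = 169 and 169 | (6783 − 72862), so the pair is consistent; merging gives x ≡ 1190290 (mod 4376593), where 4376593 = lcm(93119, 7943).
The solution is unique modulo lcm(3211, 377, 7943) = 4376593.

1190290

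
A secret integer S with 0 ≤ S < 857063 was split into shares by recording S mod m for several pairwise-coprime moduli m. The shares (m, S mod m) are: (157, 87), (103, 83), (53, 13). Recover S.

From S ≡ 87 (mod 157) write S = 87 + 157t. Substituting into S ≡ 83 (mod 103) gives 157t ≡ 99 (mod 103), and since 54⁻¹ ≡ 21 (mod 103), t ≡ 19. Hence S ≡ 87 + 157·19 = 3070 (mod 16171).
From S ≡ 3070 (mod 16171) write S = 3070 + 16171t. Substituting into S ≡ 13 (mod 53) gives 16171t ≡ 17 (mod 53), and since 6⁻¹ ≡ 9 (mod 53), t ≡ 47. Hence S ≡ 3070 + 16171·47 = 763107 (mod 857063).

763107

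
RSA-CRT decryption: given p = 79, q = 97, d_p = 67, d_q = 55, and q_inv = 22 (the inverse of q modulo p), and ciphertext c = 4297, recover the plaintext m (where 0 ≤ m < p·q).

3164

m₁ = c^(d_p) mod p: c ≡ 31 (mod 79), and 31^67 mod 79 = 4.
m₂ = c^(d_q) mod q: c ≡ 29 (mod 97), and 29^55 mod 97 = 60.
h = q_inv·(m₁ − m₂) mod p = 22·(4 − 60) mod 79 = 32.
m = m₂ + h·q = 60 + 32·97 = 3164.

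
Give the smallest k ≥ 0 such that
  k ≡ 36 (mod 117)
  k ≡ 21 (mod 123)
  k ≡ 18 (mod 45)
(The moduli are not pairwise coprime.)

17118

gcd(117, 123) = 3 and 3 | (21 − 36), so the pair is consistent; merging gives k ≡ 2727 (mod 4797), where 4797 = lcm(117, 123).
gcd(4797, 45) = 9 and 9 | (18 − 2727), so the pair is consistent; merging gives k ≡ 17118 (mod 23985), where 23985 = lcm(4797, 45).
The solution is unique modulo lcm(117, 123, 45) = 23985.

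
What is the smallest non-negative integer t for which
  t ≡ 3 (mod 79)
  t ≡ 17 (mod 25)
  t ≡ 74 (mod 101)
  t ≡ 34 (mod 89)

7044117

The moduli are pairwise coprime; N = 79·25·101·89 = 17753275.
N/79 = 224725; 224725 ≡ 49 (mod 79); 49·50 ≡ 1, so inverse 50.
N/25 = 710131; 710131 ≡ 6 (mod 25); 6·21 ≡ 1, so inverse 21.
N/101 = 175775; 175775 ≡ 35 (mod 101); 35·26 ≡ 1, so inverse 26.
N/89 = 199475; 199475 ≡ 26 (mod 89); 26·24 ≡ 1, so inverse 24.
t ≡ 3·224725·50 + 17·710131·21 + 74·175775·26 + 34·199475·24 = 788188217.
788188217 mod 17753275 = 7044117.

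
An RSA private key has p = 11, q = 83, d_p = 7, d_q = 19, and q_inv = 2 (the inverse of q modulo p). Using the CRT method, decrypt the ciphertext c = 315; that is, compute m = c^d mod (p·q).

809

m₁ = c^(d_p) mod p: c ≡ 7 (mod 11), and 7^7 mod 11 = 6.
m₂ = c^(d_q) mod q: c ≡ 66 (mod 83), and 66^19 mod 83 = 62.
h = q_inv·(m₁ − m₂) mod p = 2·(6 − 62) mod 11 = 9.
m = m₂ + h·q = 62 + 9·83 = 809.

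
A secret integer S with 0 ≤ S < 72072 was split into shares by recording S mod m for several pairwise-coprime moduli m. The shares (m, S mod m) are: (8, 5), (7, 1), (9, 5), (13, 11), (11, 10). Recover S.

The moduli are pairwise coprime; N = 8·7·9·13·11 = 72072.
N/8 = 9009; 9009 ≡ 1 (mod 8), inverse 1.
N/7 = 10296; 10296 ≡ 6 (mod 7); 6·6 ≡ 1, so inverse 6.
N/9 = 8008; 8008 ≡ 7 (mod 9); 7·4 ≡ 1, so inverse 4.
N/13 = 5544; 5544 ≡ 6 (mod 13); 6·11 ≡ 1, so inverse 11.
N/11 = 6552; 6552 ≡ 7 (mod 11); 7·8 ≡ 1, so inverse 8.
S ≡ 5·9009·1 + 1·10296·6 + 5·8008·4 + 11·5544·11 + 10·6552·8 = 1461965.
1461965 mod 72072 = 20525.

20525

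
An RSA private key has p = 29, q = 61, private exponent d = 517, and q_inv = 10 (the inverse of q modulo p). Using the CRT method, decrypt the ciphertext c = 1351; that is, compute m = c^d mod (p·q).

d_p = d mod (p−1) = 517 mod 28 = 13; d_q = d mod (q−1) = 37.
m₁ = c^(d_p) mod p: c ≡ 17 (mod 29), and 17^13 mod 29 = 17.
m₂ = c^(d_q) mod q: c ≡ 9 (mod 61), and 9^37 mod 61 = 20.
h = q_inv·(m₁ − m₂) mod p = 10·(17 − 20) mod 29 = 28.
m = m₂ + h·q = 20 + 28·61 = 1728.

1728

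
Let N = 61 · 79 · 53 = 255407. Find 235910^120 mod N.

Mod 61: 235910 ≡ 23; since 60 | 120, by Fermat 23^120 ≡ 1 (mod 61).
Mod 79: 235910 ≡ 16; by Fermat, exponent reduces to 120 mod 78 = 42; 16^42 ≡ 67 (mod 79).
Mod 53: 235910 ≡ 7; by Fermat, exponent reduces to 120 mod 52 = 16; 7^16 ≡ 28 (mod 53).
Combine by CRT: x ≡ 1 (mod 61), x ≡ 67 (mod 79), x ≡ 28 (mod 53) ⇒ x ≡ 123465 (mod 255407).

123465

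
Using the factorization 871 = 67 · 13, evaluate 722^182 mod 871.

Mod 67: 722 ≡ 52; by Fermat, exponent reduces to 182 mod 66 = 50; 52^50 ≡ 22 (mod 67).
Mod 13: 722 ≡ 7; by Fermat, exponent reduces to 182 mod 12 = 2; 7^2 ≡ 10 (mod 13).
Combine by CRT: x ≡ 22 (mod 67), x ≡ 10 (mod 13) ⇒ x ≡ 491 (mod 871).

491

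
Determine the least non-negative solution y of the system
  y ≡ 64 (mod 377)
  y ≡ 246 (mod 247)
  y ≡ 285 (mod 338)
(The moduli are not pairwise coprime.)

175369

Combine the congruences pairwise.
gcd(377, 247) = 13 and 13 | (246 − 64), so the pair is consistent; merging gives y ≡ 3457 (mod 7163), where 7163 = lcm(377, 247).
gcd(7163, 338) = 13 and 13 | (285 − 3457), so the pair is consistent; merging gives y ≡ 175369 (mod 186238), where 186238 = lcm(7163, 338).
The solution is unique modulo lcm(377, 247, 338) = 186238.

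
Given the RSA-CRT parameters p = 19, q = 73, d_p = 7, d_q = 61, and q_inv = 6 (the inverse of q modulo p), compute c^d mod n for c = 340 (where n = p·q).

m₁ = c^(d_p) mod p: c ≡ 17 (mod 19), and 17^7 mod 19 = 5.
m₂ = c^(d_q) mod q: c ≡ 48 (mod 73), and 48^61 mod 73 = 6.
h = q_inv·(m₁ − m₂) mod p = 6·(5 − 6) mod 19 = 13.
m = m₂ + h·q = 6 + 13·73 = 955.

955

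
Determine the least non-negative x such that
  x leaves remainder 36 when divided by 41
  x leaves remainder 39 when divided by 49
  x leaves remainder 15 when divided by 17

The moduli are pairwise coprime; N = 41·49·17 = 34153.
N/41 = 833; 833 ≡ 13 (mod 41); 13·19 ≡ 1, so inverse 19.
N/49 = 697; 697 ≡ 11 (mod 49); 11·9 ≡ 1, so inverse 9.
N/17 = 2009; 2009 ≡ 3 (mod 17); 3·6 ≡ 1, so inverse 6.
x ≡ 36·833·19 + 39·697·9 + 15·2009·6 = 995229.
995229 mod 34153 = 4792.

4792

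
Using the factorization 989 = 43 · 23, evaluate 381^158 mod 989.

Mod 43: 381 ≡ 37; by Fermat, exponent reduces to 158 mod 42 = 32; 37^32 ≡ 36 (mod 43).
Mod 23: 381 ≡ 13; by Fermat, exponent reduces to 158 mod 22 = 4; 13^4 ≡ 18 (mod 23).
Combine by CRT: x ≡ 36 (mod 43), x ≡ 18 (mod 23) ⇒ x ≡ 294 (mod 989).

294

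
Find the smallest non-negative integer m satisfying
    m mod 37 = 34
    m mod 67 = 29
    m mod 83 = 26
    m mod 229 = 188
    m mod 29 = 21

The moduli are pairwise coprime; N = 37·67·83·229·29 = 1366432237.
N/37 = 36930601; 36930601 ≡ 13 (mod 37); 13·20 ≡ 1, so inverse 20.
N/67 = 20394511; 20394511 ≡ 46 (mod 67); 46·51 ≡ 1, so inverse 51.
N/83 = 16463039; 16463039 ≡ 72 (mod 83); 72·15 ≡ 1, so inverse 15.
N/229 = 5966953; 5966953 ≡ 129 (mod 229); 129·158 ≡ 1, so inverse 158.
N/29 = 47118353; 47118353 ≡ 23 (mod 29); 23·24 ≡ 1, so inverse 24.
m ≡ 34·36930601·20 + 29·20394511·51 + 26·16463039·15 + 188·5966953·158 + 21·47118353·24 = 262686897483.
262686897483 mod 1366432237 = 331907979.

331907979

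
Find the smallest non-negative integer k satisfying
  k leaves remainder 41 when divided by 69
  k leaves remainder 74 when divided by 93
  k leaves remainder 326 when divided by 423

29090

gcd(69, 93) = 3 and 3 | (74 − 41), so the pair is consistent; merging gives k ≡ 1283 (mod 2139), where 2139 = lcm(69, 93).
gcd(2139, 423) = 3 and 3 | (326 − 1283), so the pair is consistent; merging gives k ≡ 29090 (mod 301599), where 301599 = lcm(2139, 423).
The solution is unique modulo lcm(69, 93, 423) = 301599.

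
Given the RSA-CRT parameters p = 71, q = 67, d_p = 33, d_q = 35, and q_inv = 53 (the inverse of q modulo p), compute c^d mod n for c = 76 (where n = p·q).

m₁ = c^(d_p) mod p: c ≡ 5 (mod 71), and 5^33 mod 71 = 54.
m₂ = c^(d_q) mod q: c ≡ 9 (mod 67), and 9^35 mod 67 = 14.
h = q_inv·(m₁ − m₂) mod p = 53·(54 − 14) mod 71 = 61.
m = m₂ + h·q = 14 + 61·67 = 4101.

4101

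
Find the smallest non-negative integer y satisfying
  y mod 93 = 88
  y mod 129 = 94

739

gcd(93, 129) = 3 and 3 | (94 − 88), so the pair is consistent; merging gives y ≡ 739 (mod 3999), where 3999 = lcm(93, 129).
The solution is unique modulo lcm(93, 129) = 3999.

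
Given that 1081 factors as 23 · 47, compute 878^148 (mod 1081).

Mod 23: 878 ≡ 4; by Fermat, exponent reduces to 148 mod 22 = 16; 4^16 ≡ 12 (mod 23).
Mod 47: 878 ≡ 32; by Fermat, exponent reduces to 148 mod 46 = 10; 32^10 ≡ 16 (mod 47).
Combine by CRT: x ≡ 12 (mod 23), x ≡ 16 (mod 47) ⇒ x ≡ 909 (mod 1081).

909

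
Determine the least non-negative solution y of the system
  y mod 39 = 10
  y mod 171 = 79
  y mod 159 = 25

gcd(39, 171) = 3 and 3 | (79 − 10), so the pair is consistent; merging gives y ≡ 1960 (mod 2223), where 2223 = lcm(39, 171).
gcd(2223, 159) = 3 and 3 | (25 − 1960), so the pair is consistent; merging gives y ≡ 21967 (mod 117819), where 117819 = lcm(2223, 159).
The solution is unique modulo lcm(39, 171, 159) = 117819.

21967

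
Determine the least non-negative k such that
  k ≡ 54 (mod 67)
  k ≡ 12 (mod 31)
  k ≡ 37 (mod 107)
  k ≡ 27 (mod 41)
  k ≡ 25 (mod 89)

The moduli are pairwise coprime; N = 67·31·107·41·89 = 810950111.
N/67 = 12103733; 12103733 ≡ 49 (mod 67); 49·26 ≡ 1, so inverse 26.
N/31 = 26159681; 26159681 ≡ 21 (mod 31); 21·3 ≡ 1, so inverse 3.
N/107 = 7578973; 7578973 ≡ 56 (mod 107); 56·86 ≡ 1, so inverse 86.
N/41 = 19779271; 19779271 ≡ 10 (mod 41); 10·37 ≡ 1, so inverse 37.
N/89 = 9111799; 9111799 ≡ 68 (mod 89); 68·72 ≡ 1, so inverse 72.
k ≡ 54·12103733·26 + 12·26159681·3 + 37·7578973·86 + 27·19779271·37 + 25·9111799·72 = 78212411663.
78212411663 mod 810950111 = 361201007.

361201007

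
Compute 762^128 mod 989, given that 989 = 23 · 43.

Mod 23: 762 ≡ 3; by Fermat, exponent reduces to 128 mod 22 = 18; 3^18 ≡ 2 (mod 23).
Mod 43: 762 ≡ 31; by Fermat, exponent reduces to 128 mod 42 = 2; 31^2 ≡ 15 (mod 43).
Combine by CRT: x ≡ 2 (mod 23), x ≡ 15 (mod 43) ⇒ x ≡ 531 (mod 989).

531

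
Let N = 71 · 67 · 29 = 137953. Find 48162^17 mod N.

2528

Mod 71: 48162 ≡ 24; 24^17 ≡ 43 (mod 71).
Mod 67: 48162 ≡ 56; 56^17 ≡ 49 (mod 67).
Mod 29: 48162 ≡ 22; 22^17 ≡ 5 (mod 29).
Combine by CRT: x ≡ 43 (mod 71), x ≡ 49 (mod 67), x ≡ 5 (mod 29) ⇒ x ≡ 2528 (mod 137953).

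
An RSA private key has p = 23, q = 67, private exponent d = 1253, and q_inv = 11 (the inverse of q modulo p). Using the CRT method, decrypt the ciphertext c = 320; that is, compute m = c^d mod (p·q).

862

d_p = d mod (p−1) = 1253 mod 22 = 21; d_q = d mod (q−1) = 65.
m₁ = c^(d_p) mod p: c ≡ 21 (mod 23), and 21^21 mod 23 = 11.
m₂ = c^(d_q) mod q: c ≡ 52 (mod 67), and 52^65 mod 67 = 58.
h = q_inv·(m₁ − m₂) mod p = 11·(11 − 58) mod 23 = 12.
m = m₂ + h·q = 58 + 12·67 = 862.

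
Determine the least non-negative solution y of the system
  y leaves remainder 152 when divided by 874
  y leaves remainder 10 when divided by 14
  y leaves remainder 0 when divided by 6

gcd(874, 14) = 2 and 2 | (10 − 152), so the pair is consistent; merging gives y ≡ 1900 (mod 6118), where 6118 = lcm(874, 14).
gcd(6118, 6) = 2 and 2 | (0 − 1900), so the pair is consistent; merging gives y ≡ 14136 (mod 18354), where 18354 = lcm(6118, 6).
The solution is unique modulo lcm(874, 14, 6) = 18354.

14136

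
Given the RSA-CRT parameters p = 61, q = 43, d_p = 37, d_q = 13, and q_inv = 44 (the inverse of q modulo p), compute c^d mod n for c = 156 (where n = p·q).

m₁ = c^(d_p) mod p: c ≡ 34 (mod 61), and 34^37 mod 61 = 58.
m₂ = c^(d_q) mod q: c ≡ 27 (mod 43), and 27^13 mod 43 = 8.
h = q_inv·(m₁ − m₂) mod p = 44·(58 − 8) mod 61 = 4.
m = m₂ + h·q = 8 + 4·43 = 180.

180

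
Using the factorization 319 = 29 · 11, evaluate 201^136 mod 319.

Mod 29: 201 ≡ 27; by Fermat, exponent reduces to 136 mod 28 = 24; 27^24 ≡ 20 (mod 29).
Mod 11: 201 ≡ 3; by Fermat, exponent reduces to 136 mod 10 = 6; 3^6 ≡ 3 (mod 11).
Combine by CRT: x ≡ 20 (mod 29), x ≡ 3 (mod 11) ⇒ x ≡ 223 (mod 319).

223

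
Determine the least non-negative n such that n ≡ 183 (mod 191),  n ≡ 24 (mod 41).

From n ≡ 183 (mod 191) write n = 183 + 191t. Substituting into n ≡ 24 (mod 41) gives 191t ≡ 5 (mod 41), and since 27⁻¹ ≡ 38 (mod 41), t ≡ 26. Hence n ≡ 183 + 191·26 = 5149 (mod 7831).

5149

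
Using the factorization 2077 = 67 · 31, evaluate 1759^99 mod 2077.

Mod 67: 1759 ≡ 17; by Fermat, exponent reduces to 99 mod 66 = 33; 17^33 ≡ 1 (mod 67).
Mod 31: 1759 ≡ 23; by Fermat, exponent reduces to 99 mod 30 = 9; 23^9 ≡ 27 (mod 31).
Combine by CRT: x ≡ 1 (mod 67), x ≡ 27 (mod 31) ⇒ x ≡ 2011 (mod 2077).

2011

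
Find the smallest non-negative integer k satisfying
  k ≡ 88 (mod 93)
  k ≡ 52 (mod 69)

1018

gcd(93, 69) = 3 and 3 | (52 − 88), so the pair is consistent; merging gives k ≡ 1018 (mod 2139), where 2139 = lcm(93, 69).
The solution is unique modulo lcm(93, 69) = 2139.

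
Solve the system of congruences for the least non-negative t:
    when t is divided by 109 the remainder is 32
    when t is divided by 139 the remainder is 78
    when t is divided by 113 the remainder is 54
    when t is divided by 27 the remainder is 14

5289584

The moduli are pairwise coprime; N = 109·139·113·27 = 46225701.
N/109 = 424089; 424089 ≡ 79 (mod 109); 79·69 ≡ 1, so inverse 69.
N/139 = 332559; 332559 ≡ 71 (mod 139); 71·47 ≡ 1, so inverse 47.
N/113 = 409077; 409077 ≡ 17 (mod 113); 17·20 ≡ 1, so inverse 20.
N/27 = 1712063; 1712063 ≡ 20 (mod 27); 20·23 ≡ 1, so inverse 23.
t ≡ 32·424089·69 + 78·332559·47 + 54·409077·20 + 14·1712063·23 = 3148637252.
3148637252 mod 46225701 = 5289584.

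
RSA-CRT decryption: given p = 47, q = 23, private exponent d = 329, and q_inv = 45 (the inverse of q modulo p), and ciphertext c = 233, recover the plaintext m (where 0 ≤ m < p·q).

d_p = d mod (p−1) = 329 mod 46 = 7; d_q = d mod (q−1) = 21.
m₁ = c^(d_p) mod p: c ≡ 45 (mod 47), and 45^7 mod 47 = 13.
m₂ = c^(d_q) mod q: c ≡ 3 (mod 23), and 3^21 mod 23 = 8.
h = q_inv·(m₁ − m₂) mod p = 45·(13 − 8) mod 47 = 37.
m = m₂ + h·q = 8 + 37·23 = 859.

859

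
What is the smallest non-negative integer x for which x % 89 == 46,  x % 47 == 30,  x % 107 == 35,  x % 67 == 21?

9786041

From x ≡ 46 (mod 89) write x = 46 + 89t. Substituting into x ≡ 30 (mod 47) gives 89t ≡ 31 (mod 47), and since 42⁻¹ ≡ 28 (mod 47), t ≡ 22. Hence x ≡ 46 + 89·22 = 2004 (mod 4183).
From x ≡ 2004 (mod 4183) write x = 2004 + 4183t. Substituting into x ≡ 35 (mod 107) gives 4183t ≡ 64 (mod 107), and since 10⁻¹ ≡ 75 (mod 107), t ≡ 92. Hence x ≡ 2004 + 4183·92 = 386840 (mod 447581).
From x ≡ 386840 (mod 447581) write x = 386840 + 447581t. Substituting into x ≡ 21 (mod 67) gives 447581t ≡ 39 (mod 67), and since 21⁻¹ ≡ 16 (mod 67), t ≡ 21. Hence x ≡ 386840 + 447581·21 = 9786041 (mod 29987927).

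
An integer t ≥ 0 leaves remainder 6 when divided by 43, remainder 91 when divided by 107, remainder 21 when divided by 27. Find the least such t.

82695

The moduli are pairwise coprime; N = 43·107·27 = 124227.
N/43 = 2889; 2889 ≡ 8 (mod 43); 8·27 ≡ 1, so inverse 27.
N/107 = 1161; 1161 ≡ 91 (mod 107); 91·20 ≡ 1, so inverse 20.
N/27 = 4601; 4601 ≡ 11 (mod 27); 11·5 ≡ 1, so inverse 5.
t ≡ 6·2889·27 + 91·1161·20 + 21·4601·5 = 3064143.
3064143 mod 124227 = 82695.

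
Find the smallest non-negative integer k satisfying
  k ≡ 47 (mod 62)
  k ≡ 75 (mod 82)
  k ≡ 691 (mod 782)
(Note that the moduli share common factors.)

gcd(62, 82) = 2 and 2 | (75 − 47), so the pair is consistent; merging gives k ≡ 977 (mod 2542), where 2542 = lcm(62, 82).
gcd(2542, 782) = 2 and 2 | (691 − 977), so the pair is consistent; merging gives k ≡ 534797 (mod 993922), where 993922 = lcm(2542, 782).
The solution is unique modulo lcm(62, 82, 782) = 993922.

534797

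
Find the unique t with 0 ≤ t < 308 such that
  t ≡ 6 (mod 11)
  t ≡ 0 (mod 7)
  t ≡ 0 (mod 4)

28

Combine the congruences pairwise.
From t ≡ 6 (mod 11) write t = 6 + 11s. Substituting into t ≡ 0 (mod 7) gives 11s ≡ 1 (mod 7), and since 4⁻¹ ≡ 2 (mod 7), s ≡ 2. Hence t ≡ 6 + 11·2 = 28 (mod 77).
From t ≡ 28 (mod 77) write t = 28 + 77s. Substituting into t ≡ 0 (mod 4) gives 77s ≡ 0 (mod 4), and since 1⁻¹ ≡ 1 (mod 4), s ≡ 0. Hence t ≡ 28 + 77·0 = 28 (mod 308).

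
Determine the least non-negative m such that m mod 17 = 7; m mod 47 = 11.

58

Combine the congruences pairwise.
From m ≡ 7 (mod 17) write m = 7 + 17t. Substituting into m ≡ 11 (mod 47) gives 17t ≡ 4 (mod 47), and since 17⁻¹ ≡ 36 (mod 47), t ≡ 3. Hence m ≡ 7 + 17·3 = 58 (mod 799).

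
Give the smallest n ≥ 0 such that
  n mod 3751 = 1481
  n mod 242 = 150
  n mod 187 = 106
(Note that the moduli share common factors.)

42742

Combine the congruences pairwise.
gcd(3751, 242) = 121 and 121 | (150 − 1481), so the pair is consistent; merging gives n ≡ 5232 (mod 7502), where 7502 = lcm(3751, 242).
gcd(7502, 187) = 11 and 11 | (106 − 5232), so the pair is consistent; merging gives n ≡ 42742 (mod 127534), where 127534 = lcm(7502, 187).
The solution is unique modulo lcm(3751, 242, 187) = 127534.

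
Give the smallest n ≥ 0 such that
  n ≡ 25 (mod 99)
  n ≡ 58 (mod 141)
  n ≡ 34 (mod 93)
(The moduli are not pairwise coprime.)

10915

gcd(99, 141) = 3 and 3 | (58 − 25), so the pair is consistent; merging gives n ≡ 1609 (mod 4653), where 4653 = lcm(99, 141).
gcd(4653, 93) = 3 and 3 | (34 − 1609), so the pair is consistent; merging gives n ≡ 10915 (mod 144243), where 144243 = lcm(4653, 93).
The solution is unique modulo lcm(99, 141, 93) = 144243.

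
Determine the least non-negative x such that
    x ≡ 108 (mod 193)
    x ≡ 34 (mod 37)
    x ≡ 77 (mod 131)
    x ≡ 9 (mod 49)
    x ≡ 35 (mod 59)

2460453081

The moduli are pairwise coprime; N = 193·37·131·49·59 = 2704446661.
N/193 = 14012677; 14012677 ≡ 105 (mod 193); 105·125 ≡ 1, so inverse 125.
N/37 = 73093153; 73093153 ≡ 23 (mod 37); 23·29 ≡ 1, so inverse 29.
N/131 = 20644631; 20644631 ≡ 79 (mod 131); 79·68 ≡ 1, so inverse 68.
N/49 = 55192789; 55192789 ≡ 22 (mod 49); 22·29 ≡ 1, so inverse 29.
N/59 = 45838079; 45838079 ≡ 35 (mod 59); 35·27 ≡ 1, so inverse 27.
x ≡ 108·14012677·125 + 34·73093153·29 + 77·20644631·68 + 9·55192789·29 + 35·45838079·27 = 427058578858.
427058578858 mod 2704446661 = 2460453081.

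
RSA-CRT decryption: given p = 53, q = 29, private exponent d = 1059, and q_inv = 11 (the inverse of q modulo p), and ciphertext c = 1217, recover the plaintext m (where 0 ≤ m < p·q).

1101

d_p = d mod (p−1) = 1059 mod 52 = 19; d_q = d mod (q−1) = 23.
m₁ = c^(d_p) mod p: c ≡ 51 (mod 53), and 51^19 mod 53 = 41.
m₂ = c^(d_q) mod q: c ≡ 28 (mod 29), and 28^23 mod 29 = 28.
h = q_inv·(m₁ − m₂) mod p = 11·(41 − 28) mod 53 = 37.
m = m₂ + h·q = 28 + 37·29 = 1101.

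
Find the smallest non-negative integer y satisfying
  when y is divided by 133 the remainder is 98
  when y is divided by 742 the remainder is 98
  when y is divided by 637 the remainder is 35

Combine the congruences pairwise.
gcd(133, 742) = 7 and 7 | (98 − 98), so the pair is consistent; merging gives y ≡ 98 (mod 14098), where 14098 = lcm(133, 742).
gcd(14098, 637) = 7 and 7 | (35 − 98), so the pair is consistent; merging gives y ≡ 310254 (mod 1282918), where 1282918 = lcm(14098, 637).
The solution is unique modulo lcm(133, 742, 637) = 1282918.

310254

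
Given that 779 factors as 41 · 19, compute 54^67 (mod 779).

Mod 41: 54 ≡ 13; by Fermat, exponent reduces to 67 mod 40 = 27; 13^27 ≡ 15 (mod 41).
Mod 19: 54 ≡ 16; by Fermat, exponent reduces to 67 mod 18 = 13; 16^13 ≡ 5 (mod 19).
Combine by CRT: x ≡ 15 (mod 41), x ≡ 5 (mod 19) ⇒ x ≡ 138 (mod 779).

138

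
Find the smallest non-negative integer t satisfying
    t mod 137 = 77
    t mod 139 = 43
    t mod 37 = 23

554653

Combine the congruences pairwise.
From t ≡ 77 (mod 137) write t = 77 + 137s. Substituting into t ≡ 43 (mod 139) gives 137s ≡ 105 (mod 139), and since 137⁻¹ ≡ 69 (mod 139), s ≡ 17. Hence t ≡ 77 + 137·17 = 2406 (mod 19043).
From t ≡ 2406 (mod 19043) write t = 2406 + 19043s. Substituting into t ≡ 23 (mod 37) gives 19043s ≡ 22 (mod 37), and since 25⁻¹ ≡ 3 (mod 37), s ≡ 29. Hence t ≡ 2406 + 19043·29 = 554653 (mod 704591).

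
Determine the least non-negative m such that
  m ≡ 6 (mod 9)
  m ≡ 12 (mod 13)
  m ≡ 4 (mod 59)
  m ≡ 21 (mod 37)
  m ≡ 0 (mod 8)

The moduli are pairwise coprime; N = 9·13·59·37·8 = 2043288.
N/9 = 227032; 227032 ≡ 7 (mod 9); 7·4 ≡ 1, so inverse 4.
N/13 = 157176; 157176 ≡ 6 (mod 13); 6·11 ≡ 1, so inverse 11.
N/59 = 34632; 34632 ≡ 58 (mod 59); 58·58 ≡ 1, so inverse 58.
N/37 = 55224; 55224 ≡ 20 (mod 37); 20·13 ≡ 1, so inverse 13.
N/8 = 255411; 255411 ≡ 3 (mod 8); 3·3 ≡ 1, so inverse 3.
m ≡ 6·227032·4 + 12·157176·11 + 4·34632·58 + 21·55224·13 + 0·255411·3 = 49306776.
49306776 mod 2043288 = 267864.

267864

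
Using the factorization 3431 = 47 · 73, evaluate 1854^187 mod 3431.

Mod 47: 1854 ≡ 21; by Fermat, exponent reduces to 187 mod 46 = 3; 21^3 ≡ 2 (mod 47).
Mod 73: 1854 ≡ 29; by Fermat, exponent reduces to 187 mod 72 = 43; 29^43 ≡ 39 (mod 73).
Combine by CRT: x ≡ 2 (mod 47), x ≡ 39 (mod 73) ⇒ x ≡ 331 (mod 3431).

331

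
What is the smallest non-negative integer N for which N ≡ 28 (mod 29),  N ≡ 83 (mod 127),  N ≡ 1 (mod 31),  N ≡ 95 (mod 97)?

The moduli are pairwise coprime; M = 29·127·31·97 = 11074781.
M/29 = 381889; 381889 ≡ 17 (mod 29); 17·12 ≡ 1, so inverse 12.
M/127 = 87203; 87203 ≡ 81 (mod 127); 81·69 ≡ 1, so inverse 69.
M/31 = 357251; 357251 ≡ 7 (mod 31); 7·9 ≡ 1, so inverse 9.
M/97 = 114173; 114173 ≡ 4 (mod 97); 4·73 ≡ 1, so inverse 73.
N ≡ 28·381889·12 + 83·87203·69 + 1·357251·9 + 95·114173·73 = 1422731299.
1422731299 mod 11074781 = 5159331.

5159331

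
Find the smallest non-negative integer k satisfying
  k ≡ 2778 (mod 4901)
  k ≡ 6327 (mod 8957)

95897

Combine the congruences pairwise.
gcd(4901, 8957) = 169 and 169 | (6327 − 2778), so the pair is consistent; merging gives k ≡ 95897 (mod 259753), where 259753 = lcm(4901, 8957).
The solution is unique modulo lcm(4901, 8957) = 259753.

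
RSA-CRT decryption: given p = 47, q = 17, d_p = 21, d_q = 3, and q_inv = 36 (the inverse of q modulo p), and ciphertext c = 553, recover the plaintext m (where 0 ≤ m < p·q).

m₁ = c^(d_p) mod p: c ≡ 36 (mod 47), and 36^21 mod 47 = 7.
m₂ = c^(d_q) mod q: c ≡ 9 (mod 17), and 9^3 mod 17 = 15.
h = q_inv·(m₁ − m₂) mod p = 36·(7 − 15) mod 47 = 41.
m = m₂ + h·q = 15 + 41·17 = 712.

712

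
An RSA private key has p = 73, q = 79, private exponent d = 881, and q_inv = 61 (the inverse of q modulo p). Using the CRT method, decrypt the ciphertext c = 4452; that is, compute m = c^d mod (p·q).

d_p = d mod (p−1) = 881 mod 72 = 17; d_q = d mod (q−1) = 23.
m₁ = c^(d_p) mod p: c ≡ 72 (mod 73), and 72^17 mod 73 = 72.
m₂ = c^(d_q) mod q: c ≡ 28 (mod 79), and 28^23 mod 79 = 53.
h = q_inv·(m₁ − m₂) mod p = 61·(72 − 53) mod 73 = 64.
m = m₂ + h·q = 53 + 64·79 = 5109.

5109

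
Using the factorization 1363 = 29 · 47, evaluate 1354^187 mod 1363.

Mod 29: 1354 ≡ 20; by Fermat, exponent reduces to 187 mod 28 = 19; 20^19 ≡ 24 (mod 29).
Mod 47: 1354 ≡ 38; by Fermat, exponent reduces to 187 mod 46 = 3; 38^3 ≡ 23 (mod 47).
Combine by CRT: x ≡ 24 (mod 29), x ≡ 23 (mod 47) ⇒ x ≡ 1010 (mod 1363).

1010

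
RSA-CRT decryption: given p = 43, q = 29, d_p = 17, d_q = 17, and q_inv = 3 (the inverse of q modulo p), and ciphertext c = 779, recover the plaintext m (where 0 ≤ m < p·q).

m₁ = c^(d_p) mod p: c ≡ 5 (mod 43), and 5^17 mod 43 = 28.
m₂ = c^(d_q) mod q: c ≡ 25 (mod 29), and 25^17 mod 29 = 23.
h = q_inv·(m₁ − m₂) mod p = 3·(28 − 23) mod 43 = 15.
m = m₂ + h·q = 23 + 15·29 = 458.

458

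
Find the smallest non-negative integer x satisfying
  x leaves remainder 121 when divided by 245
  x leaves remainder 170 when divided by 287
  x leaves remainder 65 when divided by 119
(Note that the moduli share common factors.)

168926

gcd(245, 287) = 7 and 7 | (170 − 121), so the pair is consistent; merging gives x ≡ 8206 (mod 10045), where 10045 = lcm(245, 287).
gcd(10045, 119) = 7 and 7 | (65 − 8206), so the pair is consistent; merging gives x ≡ 168926 (mod 170765), where 170765 = lcm(10045, 119).
The solution is unique modulo lcm(245, 287, 119) = 170765.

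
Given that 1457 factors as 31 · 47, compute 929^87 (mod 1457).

1115

Mod 31: 929 ≡ 30; by Fermat, exponent reduces to 87 mod 30 = 27; 30^27 ≡ 30 (mod 31).
Mod 47: 929 ≡ 36; by Fermat, exponent reduces to 87 mod 46 = 41; 36^41 ≡ 34 (mod 47).
Combine by CRT: x ≡ 30 (mod 31), x ≡ 34 (mod 47) ⇒ x ≡ 1115 (mod 1457).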